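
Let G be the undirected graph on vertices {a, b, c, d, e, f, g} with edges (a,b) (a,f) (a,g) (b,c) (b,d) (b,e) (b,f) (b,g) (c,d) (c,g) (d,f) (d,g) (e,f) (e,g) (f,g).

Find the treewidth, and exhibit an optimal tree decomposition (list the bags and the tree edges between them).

Treewidth 3.
One such decomposition:
Bags: B1 = {b, d, f, g}  B2 = {b, e, f, g}  B3 = {a, b, f, g}  B4 = {b, c, d, g}
Tree: B1–B2, B1–B3, B1–B4

Every bag has size at most 4, so the width is 4 − 1 = 3 and tw(G) ≤ 3. For the lower bound, the 4 vertices {b, c, d, g} are pairwise adjacent, and any tree decomposition puts a clique entirely inside one bag — forcing width ≥ 3. The upper and lower bounds meet at 3, so that is the treewidth.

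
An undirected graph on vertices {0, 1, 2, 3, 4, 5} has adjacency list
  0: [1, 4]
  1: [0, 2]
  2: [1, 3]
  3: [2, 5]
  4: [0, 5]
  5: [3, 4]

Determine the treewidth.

A width-2 tree decomposition is:
Bags: B1 = {0, 4, 5}  B2 = {0, 1, 5}  B3 = {1, 2, 5}  B4 = {2, 3, 5}
Tree: B1–B2, B2–B3, B3–B4
Every bag has size at most 3, so the width is 3 − 1 = 2 and tw(G) ≤ 2. For the lower bound, G contains the cycle 5–4–0–1–2–3–5, so G is not a forest; only forests have treewidth ≤ 1, hence tw(G) ≥ 2. Combining the bounds, tw(G) = 2.

2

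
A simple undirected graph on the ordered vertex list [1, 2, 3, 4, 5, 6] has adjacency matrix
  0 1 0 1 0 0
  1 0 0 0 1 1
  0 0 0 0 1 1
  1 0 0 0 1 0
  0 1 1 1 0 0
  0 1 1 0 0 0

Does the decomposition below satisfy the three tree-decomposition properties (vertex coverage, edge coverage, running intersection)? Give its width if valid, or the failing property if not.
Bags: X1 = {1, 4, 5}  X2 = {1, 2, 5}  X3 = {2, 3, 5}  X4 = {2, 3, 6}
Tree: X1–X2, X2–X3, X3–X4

Checking the three conditions: (i) the bags cover all of {1, 2, 3, 4, 5, 6}; (ii) for each edge, some bag contains both endpoints; (iii) the bags containing any fixed vertex form a subtree. All hold, so the decomposition is valid with width 3 − 1 = 2.

Yes; width 2.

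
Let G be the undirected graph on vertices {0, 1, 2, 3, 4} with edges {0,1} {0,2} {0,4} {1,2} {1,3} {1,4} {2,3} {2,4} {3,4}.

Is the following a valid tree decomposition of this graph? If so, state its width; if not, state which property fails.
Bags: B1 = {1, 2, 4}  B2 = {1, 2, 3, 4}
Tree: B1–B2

No — vertex 0 appears in no bag.

A tree decomposition must satisfy three properties: every vertex lies in some bag; for every edge, both endpoints lie together in some bag; and for every vertex, the bags containing it form a connected subtree. Here vertex 0 appears in no bag, so the decomposition is invalid.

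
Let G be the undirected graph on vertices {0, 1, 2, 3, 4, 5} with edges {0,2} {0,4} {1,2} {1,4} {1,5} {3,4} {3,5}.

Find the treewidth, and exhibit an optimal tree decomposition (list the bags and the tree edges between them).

Treewidth 2.
Bags: B1 = {1, 3, 5}  B2 = {1, 3, 4}  B3 = {1, 2, 4}  B4 = {0, 2, 4}
Tree: B1–B2, B2–B3, B3–B4

The largest bag has 3 vertices, giving width 2; this decomposition certifies tw(G) ≤ 2. The edges 5–3–4–1–5 form a cycle, so G is not a tree and its treewidth is at least 2. The upper and lower bounds meet at 2, so that is the treewidth.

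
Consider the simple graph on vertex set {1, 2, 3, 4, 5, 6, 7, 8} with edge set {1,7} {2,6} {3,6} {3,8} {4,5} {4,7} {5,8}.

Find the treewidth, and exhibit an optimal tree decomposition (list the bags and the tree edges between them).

Treewidth 1.
One optimal decomposition is:
Bags: B1 = {2, 6}  B2 = {3, 6}  B3 = {3, 8}  B4 = {5, 8}  B5 = {4, 5}  B6 = {4, 7}  B7 = {1, 7}
Tree: B1–B2, B2–B3, B3–B4, B4–B5, B5–B6, B6–B7

Each bag holds 2 vertices, so the decomposition has width 1, which upper-bounds the treewidth. Any graph with an edge has treewidth ≥ 1, and G has the edge 2–6. Combining the bounds, tw(G) = 1.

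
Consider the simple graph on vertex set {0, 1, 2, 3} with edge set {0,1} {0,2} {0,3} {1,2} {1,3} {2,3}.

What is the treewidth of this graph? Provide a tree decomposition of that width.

With just one bag of size 4, the width is 4 − 1 = 3, so tw(G) ≤ 3. On the other hand G contains the 4-clique {0, 1, 2, 3}. A clique must lie in a single bag of any decomposition, so no decomposition can have width below 3. The upper and lower bounds meet at 3, so that is the treewidth.

Treewidth 3.
One optimal decomposition is:
Bags: B1 = {0, 1, 2, 3}
Tree: (single bag)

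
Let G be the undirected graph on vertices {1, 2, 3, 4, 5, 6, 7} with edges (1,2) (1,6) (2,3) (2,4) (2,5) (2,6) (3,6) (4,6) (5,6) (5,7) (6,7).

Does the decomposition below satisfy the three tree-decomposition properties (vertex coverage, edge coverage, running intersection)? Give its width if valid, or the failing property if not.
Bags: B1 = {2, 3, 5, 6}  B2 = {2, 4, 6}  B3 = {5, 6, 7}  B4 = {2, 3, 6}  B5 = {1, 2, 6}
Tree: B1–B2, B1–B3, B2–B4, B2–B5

A tree decomposition must satisfy three properties: every vertex lies in some bag; for every edge, both endpoints lie together in some bag; and for every vertex, the bags containing it form a connected subtree. Here bags containing vertex 3 are not connected in the tree, so the decomposition is invalid.

No — bags containing vertex 3 are not connected in the tree.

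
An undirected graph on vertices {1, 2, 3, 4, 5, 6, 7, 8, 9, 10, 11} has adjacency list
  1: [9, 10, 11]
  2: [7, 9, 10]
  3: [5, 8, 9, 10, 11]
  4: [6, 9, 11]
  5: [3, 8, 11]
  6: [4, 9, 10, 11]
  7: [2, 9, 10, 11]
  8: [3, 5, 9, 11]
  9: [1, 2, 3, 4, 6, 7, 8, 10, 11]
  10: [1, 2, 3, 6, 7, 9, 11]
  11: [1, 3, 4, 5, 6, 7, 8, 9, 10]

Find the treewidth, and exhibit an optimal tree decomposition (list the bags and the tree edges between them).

Treewidth 3.
Bags: B1 = {3, 9, 10, 11}  B2 = {7, 9, 10, 11}  B3 = {6, 9, 10, 11}  B4 = {2, 7, 9, 10}  B5 = {3, 8, 9, 11}  B6 = {4, 6, 9, 11}  B7 = {3, 5, 8, 11}  B8 = {1, 9, 10, 11}
Tree: B1–B2, B2–B3, B2–B4, B1–B5, B3–B6, B5–B7, B2–B8

Every bag has size at most 4, so the width is 4 − 1 = 3 and tw(G) ≤ 3. Conversely, {2, 7, 9, 10} is a clique of size 4, and the vertices of any clique must share a bag in every tree decomposition; so some bag has ≥ 4 vertices and tw(G) ≥ 3. The upper and lower bounds meet at 3, so that is the treewidth.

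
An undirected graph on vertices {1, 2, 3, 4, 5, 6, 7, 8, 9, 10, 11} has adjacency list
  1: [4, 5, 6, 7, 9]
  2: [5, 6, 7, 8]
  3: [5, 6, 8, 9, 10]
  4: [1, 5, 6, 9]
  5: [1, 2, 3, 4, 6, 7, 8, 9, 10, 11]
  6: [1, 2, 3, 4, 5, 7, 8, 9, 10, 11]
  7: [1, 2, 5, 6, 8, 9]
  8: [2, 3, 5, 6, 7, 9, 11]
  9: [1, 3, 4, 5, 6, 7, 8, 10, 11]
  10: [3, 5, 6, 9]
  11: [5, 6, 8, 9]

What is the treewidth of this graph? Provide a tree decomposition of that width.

Treewidth 4.
One such decomposition:
Bags: B1 = {5, 6, 7, 8, 9}  B2 = {1, 5, 6, 7, 9}  B3 = {1, 4, 5, 6, 9}  B4 = {3, 5, 6, 8, 9}  B5 = {2, 5, 6, 7, 8}  B6 = {3, 5, 6, 9, 10}  B7 = {5, 6, 8, 9, 11}
Tree: B1–B2, B2–B3, B1–B4, B1–B5, B4–B6, B1–B7

The largest bag has 5 vertices, giving width 4; this decomposition certifies tw(G) ≤ 4. On the other hand G contains the 5-clique {3, 5, 6, 8, 9}. A clique must lie in a single bag of any decomposition, so no decomposition can have width below 4. Hence tw(G) = 4 exactly.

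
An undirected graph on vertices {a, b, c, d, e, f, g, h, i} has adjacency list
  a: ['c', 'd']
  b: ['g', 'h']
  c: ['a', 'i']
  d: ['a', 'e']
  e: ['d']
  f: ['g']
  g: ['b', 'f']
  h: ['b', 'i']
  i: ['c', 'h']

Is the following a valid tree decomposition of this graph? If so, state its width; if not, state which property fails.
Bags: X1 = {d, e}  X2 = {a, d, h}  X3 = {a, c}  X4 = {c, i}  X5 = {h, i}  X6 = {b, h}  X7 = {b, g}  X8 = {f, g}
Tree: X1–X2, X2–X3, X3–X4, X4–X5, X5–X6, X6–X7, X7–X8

A tree decomposition must satisfy three properties: every vertex lies in some bag; for every edge, both endpoints lie together in some bag; and for every vertex, the bags containing it form a connected subtree. Here bags containing vertex h are not connected in the tree, so the decomposition is invalid.

No — bags containing vertex h are not connected in the tree.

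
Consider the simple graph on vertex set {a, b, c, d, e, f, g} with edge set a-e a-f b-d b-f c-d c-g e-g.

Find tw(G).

A width-2 tree decomposition is:
Bags: B1 = {a, e, g}  B2 = {a, c, g}  B3 = {a, c, d}  B4 = {a, b, d}  B5 = {a, b, f}
Tree: B1–B2, B2–B3, B3–B4, B4–B5
Every bag has size at most 3, so the width is 3 − 1 = 2 and tw(G) ≤ 2. For the lower bound, G contains the cycle a–e–g–c–d–b–f–a, so G is not a forest; only forests have treewidth ≤ 1, hence tw(G) ≥ 2. Combining the bounds, tw(G) = 2.

2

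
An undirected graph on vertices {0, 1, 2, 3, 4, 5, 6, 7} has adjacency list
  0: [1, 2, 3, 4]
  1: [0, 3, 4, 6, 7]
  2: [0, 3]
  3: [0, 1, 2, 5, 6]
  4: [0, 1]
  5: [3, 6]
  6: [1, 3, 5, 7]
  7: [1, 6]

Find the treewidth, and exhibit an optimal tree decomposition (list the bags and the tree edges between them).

The largest bag has 3 vertices, giving width 2; this decomposition certifies tw(G) ≤ 2. On the other hand G contains the 3-clique {0, 1, 3}. A clique must lie in a single bag of any decomposition, so no decomposition can have width below 2. Hence tw(G) = 2 exactly.

Treewidth 2.
One optimal decomposition is:
Bags: B1 = {1, 3, 6}  B2 = {0, 1, 3}  B3 = {0, 1, 4}  B4 = {0, 2, 3}  B5 = {3, 5, 6}  B6 = {1, 6, 7}
Tree: B1–B2, B2–B3, B2–B4, B1–B5, B1–B6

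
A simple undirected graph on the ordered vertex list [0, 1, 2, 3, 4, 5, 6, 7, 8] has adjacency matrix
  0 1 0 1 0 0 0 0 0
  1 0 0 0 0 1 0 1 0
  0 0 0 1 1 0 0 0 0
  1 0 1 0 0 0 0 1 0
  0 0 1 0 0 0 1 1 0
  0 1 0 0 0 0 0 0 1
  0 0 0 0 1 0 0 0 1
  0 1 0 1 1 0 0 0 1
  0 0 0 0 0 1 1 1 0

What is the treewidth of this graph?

A width-3 tree decomposition is:
Bags: B1 = {0, 1, 5, 8}  B2 = {0, 1, 7, 8}  B3 = {0, 3, 7, 8}  B4 = {3, 6, 7, 8}  B5 = {3, 4, 6, 7}  B6 = {2, 3, 4, 6}
Tree: B1–B2, B2–B3, B3–B4, B4–B5, B5–B6
Every bag has size at most 4, so the width is 4 − 1 = 3 and tw(G) ≤ 3. For the lower bound: the 4 vertex sets {0,1,5}, {8}, {7}, {2,3,4,6} are disjoint, each induces a connected subgraph, and every pair is joined by at least one edge of G. Contracting each set to a single vertex therefore yields K_{4} as a minor, and since treewidth is minor-monotone, tw(G) ≥ tw(K_{4}) = 3. The upper and lower bounds meet at 3, so that is the treewidth.

3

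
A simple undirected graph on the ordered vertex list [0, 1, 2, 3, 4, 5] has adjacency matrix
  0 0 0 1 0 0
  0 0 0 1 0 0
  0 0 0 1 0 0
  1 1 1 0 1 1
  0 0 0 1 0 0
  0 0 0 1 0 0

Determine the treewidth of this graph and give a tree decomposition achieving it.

Treewidth 1.
One such decomposition:
Bags: B1 = {3, 5}  B2 = {2, 3}  B3 = {3, 4}  B4 = {1, 3}  B5 = {0, 3}
Tree: B1–B2, B2–B3, B2–B4, B1–B5

Each bag holds 2 vertices, so the decomposition has width 1, which upper-bounds the treewidth. Any graph with an edge has treewidth ≥ 1, and G has the edge 3–5. Therefore the treewidth is 1.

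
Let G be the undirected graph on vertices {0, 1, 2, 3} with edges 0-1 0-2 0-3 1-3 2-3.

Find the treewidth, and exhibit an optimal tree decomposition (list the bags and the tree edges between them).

The largest bag has 3 vertices, giving width 2; this decomposition certifies tw(G) ≤ 2. For the lower bound, the 3 vertices {0, 1, 3} are pairwise adjacent, and any tree decomposition puts a clique entirely inside one bag — forcing width ≥ 2. Combining the bounds, tw(G) = 2.

Treewidth 2.
One such decomposition:
Bags: B1 = {0, 2, 3}  B2 = {0, 1, 3}
Tree: B1–B2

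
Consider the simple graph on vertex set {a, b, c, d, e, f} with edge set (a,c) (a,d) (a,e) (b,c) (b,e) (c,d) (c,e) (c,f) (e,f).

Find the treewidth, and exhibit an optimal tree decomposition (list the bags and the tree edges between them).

The largest bag has 3 vertices, giving width 2; this decomposition certifies tw(G) ≤ 2. Conversely, {a, c, d} is a clique of size 3, and the vertices of any clique must share a bag in every tree decomposition; so some bag has ≥ 3 vertices and tw(G) ≥ 2. Hence tw(G) = 2 exactly.

Treewidth 2.
One optimal decomposition is:
Bags: B1 = {a, c, e}  B2 = {c, e, f}  B3 = {a, c, d}  B4 = {b, c, e}
Tree: B1–B2, B1–B3, B1–B4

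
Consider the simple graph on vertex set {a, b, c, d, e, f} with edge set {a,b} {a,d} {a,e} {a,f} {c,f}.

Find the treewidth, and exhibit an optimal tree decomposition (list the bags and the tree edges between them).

Treewidth 1.
One such decomposition:
Bags: B1 = {a, f}  B2 = {a, d}  B3 = {a, e}  B4 = {c, f}  B5 = {a, b}
Tree: B1–B2, B1–B3, B1–B4, B3–B5

Each bag holds 2 vertices, so the decomposition has width 1, which upper-bounds the treewidth. Any graph with an edge has treewidth ≥ 1, and G has the edge f–a. Hence tw(G) = 1 exactly.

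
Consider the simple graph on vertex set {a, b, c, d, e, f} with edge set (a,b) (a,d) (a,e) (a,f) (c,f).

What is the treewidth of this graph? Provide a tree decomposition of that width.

The largest bag has 2 vertices, giving width 1; this decomposition certifies tw(G) ≤ 1. Any graph with an edge has treewidth ≥ 1, and G has the edge d–a. The upper and lower bounds meet at 1, so that is the treewidth.

Treewidth 1.
One such decomposition:
Bags: B1 = {a, d}  B2 = {a, f}  B3 = {a, b}  B4 = {a, e}  B5 = {c, f}
Tree: B1–B2, B1–B3, B2–B4, B2–B5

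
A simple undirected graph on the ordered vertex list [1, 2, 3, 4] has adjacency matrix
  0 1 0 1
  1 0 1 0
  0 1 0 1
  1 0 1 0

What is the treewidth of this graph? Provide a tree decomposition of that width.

Treewidth 2.
Bags: B1 = {1, 2, 4}  B2 = {2, 3, 4}
Tree: B1–B2

Every bag has size at most 3, so the width is 3 − 1 = 2 and tw(G) ≤ 2. The edges 4–1–2–3–4 form a cycle, so G is not a tree and its treewidth is at least 2. The upper and lower bounds meet at 2, so that is the treewidth.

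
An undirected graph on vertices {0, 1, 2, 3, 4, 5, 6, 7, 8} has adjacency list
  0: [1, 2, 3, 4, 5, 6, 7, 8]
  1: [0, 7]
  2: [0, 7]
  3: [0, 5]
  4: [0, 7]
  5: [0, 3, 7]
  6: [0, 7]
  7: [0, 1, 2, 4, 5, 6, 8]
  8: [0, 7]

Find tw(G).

A width-2 tree decomposition is:
Bags: B1 = {0, 5, 7}  B2 = {0, 2, 7}  B3 = {0, 3, 5}  B4 = {0, 6, 7}  B5 = {0, 7, 8}  B6 = {0, 1, 7}  B7 = {0, 4, 7}
Tree: B1–B2, B1–B3, B1–B4, B1–B5, B5–B6, B2–B7
Each bag holds 3 vertices, so the decomposition has width 2, which upper-bounds the treewidth. On the other hand G contains the 3-clique {0, 3, 5}. A clique must lie in a single bag of any decomposition, so no decomposition can have width below 2. Hence tw(G) = 2 exactly.

2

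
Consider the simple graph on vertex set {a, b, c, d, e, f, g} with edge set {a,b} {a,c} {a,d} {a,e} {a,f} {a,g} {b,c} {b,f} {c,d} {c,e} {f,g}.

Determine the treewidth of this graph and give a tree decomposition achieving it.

Treewidth 2.
One such decomposition:
Bags: B1 = {a, f, g}  B2 = {a, b, f}  B3 = {a, b, c}  B4 = {a, c, d}  B5 = {a, c, e}
Tree: B1–B2, B2–B3, B3–B4, B3–B5

Each bag holds 3 vertices, so the decomposition has width 2, which upper-bounds the treewidth. On the other hand G contains the 3-clique {a, f, g}. A clique must lie in a single bag of any decomposition, so no decomposition can have width below 2. Combining the bounds, tw(G) = 2.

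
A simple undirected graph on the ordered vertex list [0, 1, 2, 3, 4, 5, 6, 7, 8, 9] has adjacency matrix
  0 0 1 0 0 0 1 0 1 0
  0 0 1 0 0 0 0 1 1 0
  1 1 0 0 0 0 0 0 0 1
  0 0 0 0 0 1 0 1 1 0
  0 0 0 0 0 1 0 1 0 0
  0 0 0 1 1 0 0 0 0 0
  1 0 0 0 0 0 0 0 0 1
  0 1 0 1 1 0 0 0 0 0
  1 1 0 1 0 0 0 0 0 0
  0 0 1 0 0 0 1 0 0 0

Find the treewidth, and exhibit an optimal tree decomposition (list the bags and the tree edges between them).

Treewidth 2.
Bags: B1 = {2, 6, 9}  B2 = {0, 2, 6}  B3 = {0, 1, 2}  B4 = {0, 1, 8}  B5 = {1, 7, 8}  B6 = {3, 7, 8}  B7 = {3, 4, 7}  B8 = {3, 4, 5}
Tree: B1–B2, B2–B3, B3–B4, B4–B5, B5–B6, B6–B7, B7–B8

The largest bag has 3 vertices, giving width 2; this decomposition certifies tw(G) ≤ 2. Since 9–6–0–2–9 is a cycle in G, G is not acyclic. Forests are exactly the graphs of treewidth ≤ 1, so tw(G) ≥ 2. Combining the bounds, tw(G) = 2.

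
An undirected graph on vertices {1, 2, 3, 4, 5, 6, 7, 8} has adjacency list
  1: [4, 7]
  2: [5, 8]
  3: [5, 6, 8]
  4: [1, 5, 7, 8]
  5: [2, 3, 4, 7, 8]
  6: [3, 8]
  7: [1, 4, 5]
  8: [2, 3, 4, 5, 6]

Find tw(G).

2

A width-2 tree decomposition is:
Bags: B1 = {3, 5, 8}  B2 = {3, 6, 8}  B3 = {4, 5, 8}  B4 = {4, 5, 7}  B5 = {2, 5, 8}  B6 = {1, 4, 7}
Tree: B1–B2, B1–B3, B3–B4, B3–B5, B4–B6
The largest bag has 3 vertices, giving width 2; this decomposition certifies tw(G) ≤ 2. For the lower bound, the 3 vertices {1, 4, 7} are pairwise adjacent, and any tree decomposition puts a clique entirely inside one bag — forcing width ≥ 2. Hence tw(G) = 2 exactly.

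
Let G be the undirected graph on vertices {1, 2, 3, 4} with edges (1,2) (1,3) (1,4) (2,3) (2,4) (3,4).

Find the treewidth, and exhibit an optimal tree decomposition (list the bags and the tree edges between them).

A single bag containing all 4 vertices is trivially a valid decomposition of width 3. Conversely, {1, 2, 3, 4} is a clique of size 4, and the vertices of any clique must share a bag in every tree decomposition; so some bag has ≥ 4 vertices and tw(G) ≥ 3. Combining the bounds, tw(G) = 3.

Treewidth 3.
One such decomposition:
Bags: B1 = {1, 2, 3, 4}
Tree: (single bag)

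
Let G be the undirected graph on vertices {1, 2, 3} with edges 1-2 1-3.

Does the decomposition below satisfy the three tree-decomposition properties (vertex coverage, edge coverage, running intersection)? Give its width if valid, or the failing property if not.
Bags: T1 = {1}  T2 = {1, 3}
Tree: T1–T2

A tree decomposition must satisfy three properties: every vertex lies in some bag; for every edge, both endpoints lie together in some bag; and for every vertex, the bags containing it form a connected subtree. Here vertex 2 appears in no bag, so the decomposition is invalid.

No — vertex 2 appears in no bag.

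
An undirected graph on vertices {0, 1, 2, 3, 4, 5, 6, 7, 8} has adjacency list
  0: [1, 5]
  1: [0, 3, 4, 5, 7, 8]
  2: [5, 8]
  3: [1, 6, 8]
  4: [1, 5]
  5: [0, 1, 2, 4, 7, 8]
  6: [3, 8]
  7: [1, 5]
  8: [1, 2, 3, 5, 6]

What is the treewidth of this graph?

2

A width-2 tree decomposition is:
Bags: B1 = {1, 4, 5}  B2 = {1, 5, 8}  B3 = {1, 5, 7}  B4 = {1, 3, 8}  B5 = {3, 6, 8}  B6 = {0, 1, 5}  B7 = {2, 5, 8}
Tree: B1–B2, B2–B3, B2–B4, B4–B5, B2–B6, B2–B7
Every bag has size at most 3, so the width is 3 − 1 = 2 and tw(G) ≤ 2. For the lower bound, the 3 vertices {1, 3, 8} are pairwise adjacent, and any tree decomposition puts a clique entirely inside one bag — forcing width ≥ 2. Hence tw(G) = 2 exactly.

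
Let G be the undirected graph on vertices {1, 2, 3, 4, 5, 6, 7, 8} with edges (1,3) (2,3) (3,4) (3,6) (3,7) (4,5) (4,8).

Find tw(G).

1

A width-1 tree decomposition is:
Bags: B1 = {3, 4}  B2 = {2, 3}  B3 = {3, 6}  B4 = {4, 5}  B5 = {1, 3}  B6 = {3, 7}  B7 = {4, 8}
Tree: B1–B2, B2–B3, B1–B4, B1–B5, B5–B6, B1–B7
Each bag holds 2 vertices, so the decomposition has width 1, which upper-bounds the treewidth. Any graph with an edge has treewidth ≥ 1, and G has the edge 3–4. The upper and lower bounds meet at 1, so that is the treewidth.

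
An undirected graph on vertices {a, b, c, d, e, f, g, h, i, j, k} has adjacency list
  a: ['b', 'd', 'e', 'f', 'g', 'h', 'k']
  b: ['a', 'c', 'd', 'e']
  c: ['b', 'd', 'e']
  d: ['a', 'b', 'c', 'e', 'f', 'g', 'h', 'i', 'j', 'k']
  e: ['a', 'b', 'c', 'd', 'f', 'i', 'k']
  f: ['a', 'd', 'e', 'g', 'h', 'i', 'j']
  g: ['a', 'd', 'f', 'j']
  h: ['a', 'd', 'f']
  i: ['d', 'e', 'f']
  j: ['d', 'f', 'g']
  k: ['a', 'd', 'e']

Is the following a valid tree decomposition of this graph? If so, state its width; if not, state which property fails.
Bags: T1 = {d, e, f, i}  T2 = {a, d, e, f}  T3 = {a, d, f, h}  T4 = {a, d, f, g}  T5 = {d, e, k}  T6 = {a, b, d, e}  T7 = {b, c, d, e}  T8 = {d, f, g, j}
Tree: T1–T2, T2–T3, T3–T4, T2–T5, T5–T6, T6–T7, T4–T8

A tree decomposition must satisfy three properties: every vertex lies in some bag; for every edge, both endpoints lie together in some bag; and for every vertex, the bags containing it form a connected subtree. Here edge (a,k) lies in no bag, so the decomposition is invalid.

No — edge (a,k) lies in no bag.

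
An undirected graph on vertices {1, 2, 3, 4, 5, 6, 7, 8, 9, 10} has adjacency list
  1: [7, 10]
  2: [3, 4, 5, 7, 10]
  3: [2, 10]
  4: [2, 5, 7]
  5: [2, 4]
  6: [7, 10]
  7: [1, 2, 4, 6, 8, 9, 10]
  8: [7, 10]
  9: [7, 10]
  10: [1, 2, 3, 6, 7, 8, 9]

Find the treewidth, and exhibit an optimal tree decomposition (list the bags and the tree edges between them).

Every bag has size at most 3, so the width is 3 − 1 = 2 and tw(G) ≤ 2. Conversely, {2, 3, 10} is a clique of size 3, and the vertices of any clique must share a bag in every tree decomposition; so some bag has ≥ 3 vertices and tw(G) ≥ 2. The upper and lower bounds meet at 2, so that is the treewidth.

Treewidth 2.
Bags: B1 = {1, 7, 10}  B2 = {2, 7, 10}  B3 = {6, 7, 10}  B4 = {2, 4, 7}  B5 = {2, 3, 10}  B6 = {7, 8, 10}  B7 = {2, 4, 5}  B8 = {7, 9, 10}
Tree: B1–B2, B1–B3, B2–B4, B2–B5, B1–B6, B4–B7, B2–B8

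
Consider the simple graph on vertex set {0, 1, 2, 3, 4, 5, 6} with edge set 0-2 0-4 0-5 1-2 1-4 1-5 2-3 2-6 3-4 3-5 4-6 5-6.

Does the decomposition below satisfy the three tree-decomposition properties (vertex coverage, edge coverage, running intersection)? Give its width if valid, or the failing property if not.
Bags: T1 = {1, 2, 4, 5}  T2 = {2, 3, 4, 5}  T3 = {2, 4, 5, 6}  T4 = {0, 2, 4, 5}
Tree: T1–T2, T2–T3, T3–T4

Vertex coverage: the bags together contain {0, 1, 2, 3, 4, 5, 6}, the full vertex set. Edge coverage: each edge of G has both endpoints in at least one bag. Running intersection: for every vertex, the bags containing it form a connected subtree. All three properties hold, so this is a valid tree decomposition of width max|bag| − 1 = 3, and hence tw(G) ≤ 3.

Yes; width 3.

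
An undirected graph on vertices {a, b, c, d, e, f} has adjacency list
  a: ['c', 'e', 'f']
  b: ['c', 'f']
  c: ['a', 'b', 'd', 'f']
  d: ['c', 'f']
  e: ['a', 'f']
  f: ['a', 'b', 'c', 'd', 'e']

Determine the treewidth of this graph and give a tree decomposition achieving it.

Every bag has size at most 3, so the width is 3 − 1 = 2 and tw(G) ≤ 2. Conversely, {a, e, f} is a clique of size 3, and the vertices of any clique must share a bag in every tree decomposition; so some bag has ≥ 3 vertices and tw(G) ≥ 2. Hence tw(G) = 2 exactly.

Treewidth 2.
One such decomposition:
Bags: B1 = {a, c, f}  B2 = {a, e, f}  B3 = {c, d, f}  B4 = {b, c, f}
Tree: B1–B2, B1–B3, B3–B4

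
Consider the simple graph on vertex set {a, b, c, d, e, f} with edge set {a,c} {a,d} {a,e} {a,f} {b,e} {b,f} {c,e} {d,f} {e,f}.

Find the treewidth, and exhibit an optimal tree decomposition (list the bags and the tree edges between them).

Every bag has size at most 3, so the width is 3 − 1 = 2 and tw(G) ≤ 2. For the lower bound, the 3 vertices {a, c, e} are pairwise adjacent, and any tree decomposition puts a clique entirely inside one bag — forcing width ≥ 2. Therefore the treewidth is 2.

Treewidth 2.
One such decomposition:
Bags: B1 = {a, d, f}  B2 = {a, e, f}  B3 = {b, e, f}  B4 = {a, c, e}
Tree: B1–B2, B2–B3, B2–B4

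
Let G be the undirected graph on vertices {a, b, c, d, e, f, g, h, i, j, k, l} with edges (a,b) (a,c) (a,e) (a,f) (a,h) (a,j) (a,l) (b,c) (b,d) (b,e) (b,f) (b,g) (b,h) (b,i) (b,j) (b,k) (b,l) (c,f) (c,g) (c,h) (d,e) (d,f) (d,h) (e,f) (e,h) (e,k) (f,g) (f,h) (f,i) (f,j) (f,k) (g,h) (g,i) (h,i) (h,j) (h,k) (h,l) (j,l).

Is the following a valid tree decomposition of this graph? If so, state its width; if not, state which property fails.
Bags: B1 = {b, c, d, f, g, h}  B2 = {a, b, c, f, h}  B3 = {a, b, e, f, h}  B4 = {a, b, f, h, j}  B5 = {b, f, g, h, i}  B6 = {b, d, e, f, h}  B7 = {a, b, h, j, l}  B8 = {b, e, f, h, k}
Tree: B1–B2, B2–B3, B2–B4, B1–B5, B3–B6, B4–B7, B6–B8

A tree decomposition must satisfy three properties: every vertex lies in some bag; for every edge, both endpoints lie together in some bag; and for every vertex, the bags containing it form a connected subtree. Here bags containing vertex d are not connected in the tree, so the decomposition is invalid.

No — bags containing vertex d are not connected in the tree.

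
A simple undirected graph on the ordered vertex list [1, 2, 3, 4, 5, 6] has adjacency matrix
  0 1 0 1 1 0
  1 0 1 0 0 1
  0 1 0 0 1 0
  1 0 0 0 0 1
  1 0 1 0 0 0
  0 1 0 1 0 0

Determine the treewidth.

A width-2 tree decomposition is:
Bags: B1 = {2, 3, 5}  B2 = {1, 2, 5}  B3 = {1, 2, 6}  B4 = {1, 4, 6}
Tree: B1–B2, B2–B3, B3–B4
The largest bag has 3 vertices, giving width 2; this decomposition certifies tw(G) ≤ 2. The edges 3–5–1–2–3 form a cycle, so G is not a tree and its treewidth is at least 2. Hence tw(G) = 2 exactly.

2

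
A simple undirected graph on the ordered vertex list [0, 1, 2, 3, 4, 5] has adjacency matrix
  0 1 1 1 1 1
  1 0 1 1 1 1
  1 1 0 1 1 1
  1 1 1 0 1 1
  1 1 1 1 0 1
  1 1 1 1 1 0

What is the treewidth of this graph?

A width-5 tree decomposition is:
Bags: B1 = {0, 1, 2, 3, 4, 5}
Tree: (single bag)
With just one bag of size 6, the width is 6 − 1 = 5, so tw(G) ≤ 5. On the other hand G contains the 6-clique {0, 1, 2, 3, 4, 5}. A clique must lie in a single bag of any decomposition, so no decomposition can have width below 5. Therefore the treewidth is 5.

5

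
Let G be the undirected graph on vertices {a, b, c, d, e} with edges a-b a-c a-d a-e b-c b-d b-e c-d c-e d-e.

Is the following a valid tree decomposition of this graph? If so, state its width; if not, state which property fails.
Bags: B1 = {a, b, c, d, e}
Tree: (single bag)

Yes; width 4.

Checking the three conditions: (i) the bags cover all of {a, b, c, d, e}; (ii) for each edge, some bag contains both endpoints; (iii) the bags containing any fixed vertex form a subtree. All hold, so the decomposition is valid with width 5 − 1 = 4.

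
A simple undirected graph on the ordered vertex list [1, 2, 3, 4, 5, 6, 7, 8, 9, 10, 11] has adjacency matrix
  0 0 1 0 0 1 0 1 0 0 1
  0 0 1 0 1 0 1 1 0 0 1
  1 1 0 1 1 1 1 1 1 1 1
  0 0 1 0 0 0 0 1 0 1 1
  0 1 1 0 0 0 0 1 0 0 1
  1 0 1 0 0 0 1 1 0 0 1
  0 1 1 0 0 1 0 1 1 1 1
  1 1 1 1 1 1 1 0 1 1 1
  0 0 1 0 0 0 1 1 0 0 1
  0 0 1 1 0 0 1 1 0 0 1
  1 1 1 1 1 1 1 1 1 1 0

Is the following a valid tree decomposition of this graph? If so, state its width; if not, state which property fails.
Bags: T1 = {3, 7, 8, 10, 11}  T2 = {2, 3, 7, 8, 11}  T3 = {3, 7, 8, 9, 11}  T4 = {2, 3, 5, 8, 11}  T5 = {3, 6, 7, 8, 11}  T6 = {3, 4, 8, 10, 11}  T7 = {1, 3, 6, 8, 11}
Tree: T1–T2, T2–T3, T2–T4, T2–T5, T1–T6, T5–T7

Yes; width 4.

Vertex coverage: the bags together contain {1, 2, 3, 4, 5, 6, 7, 8, 9, 10, 11}, the full vertex set. Edge coverage: each edge of G has both endpoints in at least one bag. Running intersection: for every vertex, the bags containing it form a connected subtree. All three properties hold, so this is a valid tree decomposition of width max|bag| − 1 = 4, and hence tw(G) ≤ 4.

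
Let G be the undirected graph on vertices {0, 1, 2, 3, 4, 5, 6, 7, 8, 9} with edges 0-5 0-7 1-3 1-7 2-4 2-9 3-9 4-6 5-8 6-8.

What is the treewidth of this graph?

2

A width-2 tree decomposition is:
Bags: B1 = {0, 5, 7}  B2 = {1, 5, 7}  B3 = {1, 3, 5}  B4 = {3, 5, 9}  B5 = {2, 5, 9}  B6 = {2, 4, 5}  B7 = {4, 5, 6}  B8 = {5, 6, 8}
Tree: B1–B2, B2–B3, B3–B4, B4–B5, B5–B6, B6–B7, B7–B8
Every bag has size at most 3, so the width is 3 − 1 = 2 and tw(G) ≤ 2. The edges 5–0–7–1–3–9–2–4–6–8–5 form a cycle, so G is not a tree and its treewidth is at least 2. Hence tw(G) = 2 exactly.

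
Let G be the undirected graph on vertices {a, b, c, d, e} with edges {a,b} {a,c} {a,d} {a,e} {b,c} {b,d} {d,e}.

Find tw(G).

2

A width-2 tree decomposition is:
Bags: B1 = {a, d, e}  B2 = {a, b, d}  B3 = {a, b, c}
Tree: B1–B2, B2–B3
Every bag has size at most 3, so the width is 3 − 1 = 2 and tw(G) ≤ 2. Conversely, {a, d, e} is a clique of size 3, and the vertices of any clique must share a bag in every tree decomposition; so some bag has ≥ 3 vertices and tw(G) ≥ 2. Hence tw(G) = 2 exactly.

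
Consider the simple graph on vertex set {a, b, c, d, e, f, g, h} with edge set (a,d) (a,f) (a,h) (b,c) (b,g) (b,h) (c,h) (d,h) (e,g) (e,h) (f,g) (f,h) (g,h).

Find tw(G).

A width-2 tree decomposition is:
Bags: B1 = {e, g, h}  B2 = {b, g, h}  B3 = {f, g, h}  B4 = {a, f, h}  B5 = {b, c, h}  B6 = {a, d, h}
Tree: B1–B2, B1–B3, B3–B4, B2–B5, B4–B6
Every bag has size at most 3, so the width is 3 − 1 = 2 and tw(G) ≤ 2. For the lower bound, the 3 vertices {a, d, h} are pairwise adjacent, and any tree decomposition puts a clique entirely inside one bag — forcing width ≥ 2. Combining the bounds, tw(G) = 2.

2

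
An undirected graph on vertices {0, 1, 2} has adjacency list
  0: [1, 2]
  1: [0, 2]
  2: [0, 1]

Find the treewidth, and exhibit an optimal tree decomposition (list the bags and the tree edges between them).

A single bag containing all 3 vertices is trivially a valid decomposition of width 2. For the lower bound, the 3 vertices {0, 1, 2} are pairwise adjacent, and any tree decomposition puts a clique entirely inside one bag — forcing width ≥ 2. Therefore the treewidth is 2.

Treewidth 2.
One such decomposition:
Bags: B1 = {0, 1, 2}
Tree: (single bag)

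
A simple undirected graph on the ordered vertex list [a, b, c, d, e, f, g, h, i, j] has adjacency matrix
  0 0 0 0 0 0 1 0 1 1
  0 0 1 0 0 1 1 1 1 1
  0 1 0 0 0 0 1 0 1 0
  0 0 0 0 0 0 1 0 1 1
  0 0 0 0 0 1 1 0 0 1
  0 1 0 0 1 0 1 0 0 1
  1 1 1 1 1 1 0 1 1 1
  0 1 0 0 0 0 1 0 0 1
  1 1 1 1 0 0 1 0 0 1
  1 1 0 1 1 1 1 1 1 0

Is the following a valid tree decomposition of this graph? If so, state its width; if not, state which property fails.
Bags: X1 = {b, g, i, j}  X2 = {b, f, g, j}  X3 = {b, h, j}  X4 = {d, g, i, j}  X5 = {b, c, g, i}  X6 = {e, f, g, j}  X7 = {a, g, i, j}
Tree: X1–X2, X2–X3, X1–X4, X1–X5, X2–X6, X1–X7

No — edge (g,h) lies in no bag.

A tree decomposition must satisfy three properties: every vertex lies in some bag; for every edge, both endpoints lie together in some bag; and for every vertex, the bags containing it form a connected subtree. Here edge (g,h) lies in no bag, so the decomposition is invalid.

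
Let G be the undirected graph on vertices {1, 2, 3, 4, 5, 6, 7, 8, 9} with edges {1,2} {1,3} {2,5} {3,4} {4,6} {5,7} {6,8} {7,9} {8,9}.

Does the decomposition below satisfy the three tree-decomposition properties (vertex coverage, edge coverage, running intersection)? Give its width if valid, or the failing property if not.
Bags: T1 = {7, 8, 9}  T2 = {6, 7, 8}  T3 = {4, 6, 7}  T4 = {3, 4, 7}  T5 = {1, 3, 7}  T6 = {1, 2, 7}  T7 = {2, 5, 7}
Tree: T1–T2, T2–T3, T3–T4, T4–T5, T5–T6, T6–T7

Yes; width 2.

Checking the three conditions: (i) the bags cover all of {1, 2, 3, 4, 5, 6, 7, 8, 9}; (ii) for each edge, some bag contains both endpoints; (iii) the bags containing any fixed vertex form a subtree. All hold, so the decomposition is valid with width 3 − 1 = 2.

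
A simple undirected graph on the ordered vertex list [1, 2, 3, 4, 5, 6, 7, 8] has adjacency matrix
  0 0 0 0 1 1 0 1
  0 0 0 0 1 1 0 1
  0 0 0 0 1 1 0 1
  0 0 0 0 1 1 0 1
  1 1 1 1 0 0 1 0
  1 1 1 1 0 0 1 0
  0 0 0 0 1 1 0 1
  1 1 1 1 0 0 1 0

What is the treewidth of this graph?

A width-3 tree decomposition is:
Bags: B1 = {1, 5, 6, 8}  B2 = {5, 6, 7, 8}  B3 = {4, 5, 6, 8}  B4 = {2, 5, 6, 8}  B5 = {3, 5, 6, 8}
Tree: B1–B2, B2–B3, B3–B4, B4–B5
The largest bag has 4 vertices, giving width 3; this decomposition certifies tw(G) ≤ 3. For the lower bound: the 4 vertex sets {1,8}, {6,7}, {5}, {4} are disjoint, each induces a connected subgraph, and every pair is joined by at least one edge of G. Contracting each set to a single vertex therefore yields K_{4} as a minor, and since treewidth is minor-monotone, tw(G) ≥ tw(K_{4}) = 3. Therefore the treewidth is 3.

3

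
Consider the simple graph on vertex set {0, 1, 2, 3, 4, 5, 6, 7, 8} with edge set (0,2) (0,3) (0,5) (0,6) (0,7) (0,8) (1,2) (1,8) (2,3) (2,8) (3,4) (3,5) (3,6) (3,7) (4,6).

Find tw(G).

A width-2 tree decomposition is:
Bags: B1 = {0, 3, 5}  B2 = {0, 2, 3}  B3 = {0, 3, 6}  B4 = {0, 2, 8}  B5 = {1, 2, 8}  B6 = {0, 3, 7}  B7 = {3, 4, 6}
Tree: B1–B2, B2–B3, B2–B4, B4–B5, B3–B6, B3–B7
The largest bag has 3 vertices, giving width 2; this decomposition certifies tw(G) ≤ 2. On the other hand G contains the 3-clique {0, 2, 8}. A clique must lie in a single bag of any decomposition, so no decomposition can have width below 2. The upper and lower bounds meet at 2, so that is the treewidth.

2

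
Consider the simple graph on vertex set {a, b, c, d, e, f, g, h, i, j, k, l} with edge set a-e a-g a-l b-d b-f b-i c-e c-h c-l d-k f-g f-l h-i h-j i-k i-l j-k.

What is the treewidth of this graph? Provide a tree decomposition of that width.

Treewidth 3.
Bags: B1 = {d, h, j, k}  B2 = {d, h, i, k}  B3 = {b, d, h, i}  B4 = {b, c, h, i}  B5 = {b, c, i, l}  B6 = {b, c, f, l}  B7 = {c, e, f, l}  B8 = {a, e, f, l}  B9 = {a, e, f, g}
Tree: B1–B2, B2–B3, B3–B4, B4–B5, B5–B6, B6–B7, B7–B8, B8–B9

Every bag has size at most 4, so the width is 4 − 1 = 3 and tw(G) ≤ 3. For the lower bound: the 4 vertex sets {d,j,k}, {h}, {i}, {b,c,f,l} are disjoint, each induces a connected subgraph, and every pair is joined by at least one edge of G. Contracting each set to a single vertex therefore yields K_{4} as a minor, and since treewidth is minor-monotone, tw(G) ≥ tw(K_{4}) = 3. Combining the bounds, tw(G) = 3.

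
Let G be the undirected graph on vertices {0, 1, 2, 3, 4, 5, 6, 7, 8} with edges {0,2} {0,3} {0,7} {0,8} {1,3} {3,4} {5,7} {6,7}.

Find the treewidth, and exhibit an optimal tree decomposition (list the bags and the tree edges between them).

Every bag has size at most 2, so the width is 2 − 1 = 1 and tw(G) ≤ 1. Since G has at least one edge (e.g. 0–7), it is not an edgeless graph, so tw(G) ≥ 1. The upper and lower bounds meet at 1, so that is the treewidth.

Treewidth 1.
Bags: B1 = {0, 7}  B2 = {6, 7}  B3 = {0, 8}  B4 = {0, 3}  B5 = {5, 7}  B6 = {3, 4}  B7 = {0, 2}  B8 = {1, 3}
Tree: B1–B2, B1–B3, B3–B4, B2–B5, B4–B6, B3–B7, B6–B8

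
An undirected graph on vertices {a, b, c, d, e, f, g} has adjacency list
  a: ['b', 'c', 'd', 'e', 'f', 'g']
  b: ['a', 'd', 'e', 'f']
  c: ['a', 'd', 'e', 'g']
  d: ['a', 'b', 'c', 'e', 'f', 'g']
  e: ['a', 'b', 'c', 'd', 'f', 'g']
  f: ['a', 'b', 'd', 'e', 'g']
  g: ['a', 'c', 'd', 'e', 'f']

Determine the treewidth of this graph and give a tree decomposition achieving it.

Treewidth 4.
One optimal decomposition is:
Bags: B1 = {a, d, e, f, g}  B2 = {a, b, d, e, f}  B3 = {a, c, d, e, g}
Tree: B1–B2, B1–B3

The largest bag has 5 vertices, giving width 4; this decomposition certifies tw(G) ≤ 4. Conversely, {a, c, d, e, g} is a clique of size 5, and the vertices of any clique must share a bag in every tree decomposition; so some bag has ≥ 5 vertices and tw(G) ≥ 4. Combining the bounds, tw(G) = 4.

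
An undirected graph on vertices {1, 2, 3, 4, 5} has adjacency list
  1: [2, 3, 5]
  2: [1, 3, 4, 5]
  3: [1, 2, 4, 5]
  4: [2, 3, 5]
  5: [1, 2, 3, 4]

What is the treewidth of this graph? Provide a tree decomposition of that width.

Treewidth 3.
One such decomposition:
Bags: B1 = {2, 3, 4, 5}  B2 = {1, 2, 3, 5}
Tree: B1–B2

Each bag holds 4 vertices, so the decomposition has width 3, which upper-bounds the treewidth. On the other hand G contains the 4-clique {1, 2, 3, 5}. A clique must lie in a single bag of any decomposition, so no decomposition can have width below 3. Hence tw(G) = 3 exactly.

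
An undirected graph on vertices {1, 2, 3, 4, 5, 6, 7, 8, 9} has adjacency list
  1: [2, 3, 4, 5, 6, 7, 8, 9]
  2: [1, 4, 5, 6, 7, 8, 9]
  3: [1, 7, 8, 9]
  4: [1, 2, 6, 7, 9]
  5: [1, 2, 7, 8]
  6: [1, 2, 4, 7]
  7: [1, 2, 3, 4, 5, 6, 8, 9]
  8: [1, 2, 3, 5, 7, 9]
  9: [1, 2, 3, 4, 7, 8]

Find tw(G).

A width-4 tree decomposition is:
Bags: B1 = {1, 2, 4, 7, 9}  B2 = {1, 2, 7, 8, 9}  B3 = {1, 3, 7, 8, 9}  B4 = {1, 2, 4, 6, 7}  B5 = {1, 2, 5, 7, 8}
Tree: B1–B2, B2–B3, B1–B4, B2–B5
The largest bag has 5 vertices, giving width 4; this decomposition certifies tw(G) ≤ 4. For the lower bound, the 5 vertices {1, 2, 7, 8, 9} are pairwise adjacent, and any tree decomposition puts a clique entirely inside one bag — forcing width ≥ 4. Combining the bounds, tw(G) = 4.

4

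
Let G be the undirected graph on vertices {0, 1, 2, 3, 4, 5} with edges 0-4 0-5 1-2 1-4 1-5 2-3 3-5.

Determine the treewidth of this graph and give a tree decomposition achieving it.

Treewidth 2.
One such decomposition:
Bags: B1 = {0, 4, 5}  B2 = {1, 4, 5}  B3 = {1, 3, 5}  B4 = {1, 2, 3}
Tree: B1–B2, B2–B3, B3–B4

Every bag has size at most 3, so the width is 3 − 1 = 2 and tw(G) ≤ 2. For the lower bound, G contains the cycle 0–4–1–5–0, so G is not a forest; only forests have treewidth ≤ 1, hence tw(G) ≥ 2. Hence tw(G) = 2 exactly.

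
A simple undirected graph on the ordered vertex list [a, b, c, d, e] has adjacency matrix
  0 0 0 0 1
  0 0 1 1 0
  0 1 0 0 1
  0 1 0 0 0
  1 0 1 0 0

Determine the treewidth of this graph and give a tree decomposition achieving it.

Every bag has size at most 2, so the width is 2 − 1 = 1 and tw(G) ≤ 1. Since G has at least one edge (e.g. a–e), it is not an edgeless graph, so tw(G) ≥ 1. Therefore the treewidth is 1.

Treewidth 1.
One such decomposition:
Bags: B1 = {a, e}  B2 = {c, e}  B3 = {b, c}  B4 = {b, d}
Tree: B1–B2, B2–B3, B3–B4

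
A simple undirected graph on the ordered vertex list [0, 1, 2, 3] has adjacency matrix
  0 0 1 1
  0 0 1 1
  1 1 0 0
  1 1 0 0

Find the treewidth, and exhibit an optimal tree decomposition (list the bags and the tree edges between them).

Treewidth 2.
One such decomposition:
Bags: B1 = {0, 2, 3}  B2 = {1, 2, 3}
Tree: B1–B2

The largest bag has 3 vertices, giving width 2; this decomposition certifies tw(G) ≤ 2. The edges 3–0–2–1–3 form a cycle, so G is not a tree and its treewidth is at least 2. Combining the bounds, tw(G) = 2.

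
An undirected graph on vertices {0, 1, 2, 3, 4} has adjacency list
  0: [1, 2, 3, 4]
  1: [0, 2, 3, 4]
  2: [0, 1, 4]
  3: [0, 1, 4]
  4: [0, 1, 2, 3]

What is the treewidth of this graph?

A width-3 tree decomposition is:
Bags: B1 = {0, 1, 3, 4}  B2 = {0, 1, 2, 4}
Tree: B1–B2
Each bag holds 4 vertices, so the decomposition has width 3, which upper-bounds the treewidth. Conversely, {0, 1, 2, 4} is a clique of size 4, and the vertices of any clique must share a bag in every tree decomposition; so some bag has ≥ 4 vertices and tw(G) ≥ 3. The upper and lower bounds meet at 3, so that is the treewidth.

3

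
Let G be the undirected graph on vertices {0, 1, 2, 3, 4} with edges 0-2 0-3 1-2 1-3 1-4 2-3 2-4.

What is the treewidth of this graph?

2

A width-2 tree decomposition is:
Bags: B1 = {0, 2, 3}  B2 = {1, 2, 3}  B3 = {1, 2, 4}
Tree: B1–B2, B2–B3
The largest bag has 3 vertices, giving width 2; this decomposition certifies tw(G) ≤ 2. Conversely, {0, 2, 3} is a clique of size 3, and the vertices of any clique must share a bag in every tree decomposition; so some bag has ≥ 3 vertices and tw(G) ≥ 2. The upper and lower bounds meet at 2, so that is the treewidth.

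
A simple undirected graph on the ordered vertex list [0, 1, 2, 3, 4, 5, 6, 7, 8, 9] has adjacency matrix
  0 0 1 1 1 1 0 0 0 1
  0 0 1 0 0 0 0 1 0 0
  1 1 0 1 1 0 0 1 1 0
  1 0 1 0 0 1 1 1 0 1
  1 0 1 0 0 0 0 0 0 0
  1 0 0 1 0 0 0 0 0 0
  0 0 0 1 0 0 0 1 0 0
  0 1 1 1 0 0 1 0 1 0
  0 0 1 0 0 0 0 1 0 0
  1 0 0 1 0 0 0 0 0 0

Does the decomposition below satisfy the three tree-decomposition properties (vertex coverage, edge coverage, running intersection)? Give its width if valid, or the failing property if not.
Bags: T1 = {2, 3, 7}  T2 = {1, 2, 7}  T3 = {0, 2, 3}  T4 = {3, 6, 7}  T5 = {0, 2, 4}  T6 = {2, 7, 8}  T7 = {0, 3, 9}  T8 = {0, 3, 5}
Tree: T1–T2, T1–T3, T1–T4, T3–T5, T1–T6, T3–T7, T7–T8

Every vertex of G appears in some bag (union = {0, 1, 2, 3, 4, 5, 6, 7, 8, 9}); every edge is covered by a bag; and for each vertex v the set of bags containing v is connected in the bag tree. The decomposition is therefore valid. The largest bag has 3 vertices, so the width is 2.

Yes; width 2.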